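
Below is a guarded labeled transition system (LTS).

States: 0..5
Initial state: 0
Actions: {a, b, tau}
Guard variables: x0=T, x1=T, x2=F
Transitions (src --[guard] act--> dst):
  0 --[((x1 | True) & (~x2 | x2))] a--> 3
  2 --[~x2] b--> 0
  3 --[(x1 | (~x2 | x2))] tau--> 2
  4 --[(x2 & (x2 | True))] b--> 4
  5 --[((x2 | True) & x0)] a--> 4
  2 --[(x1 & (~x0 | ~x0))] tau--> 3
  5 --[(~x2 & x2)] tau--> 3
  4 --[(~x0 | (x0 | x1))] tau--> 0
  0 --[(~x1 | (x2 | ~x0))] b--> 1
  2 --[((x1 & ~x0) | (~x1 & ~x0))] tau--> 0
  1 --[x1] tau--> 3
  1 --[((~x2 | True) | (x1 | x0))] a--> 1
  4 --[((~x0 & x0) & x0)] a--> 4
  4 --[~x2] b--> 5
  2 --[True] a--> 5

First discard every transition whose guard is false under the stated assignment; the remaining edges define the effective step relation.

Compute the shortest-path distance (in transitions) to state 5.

Answer: 3

Working:
Layered search for 5:
  Layer 0: {0}
  Layer 1: {3}
  Layer 2: {2}
  Layer 3: {5}
5 enters at depth 3; path a·tau·a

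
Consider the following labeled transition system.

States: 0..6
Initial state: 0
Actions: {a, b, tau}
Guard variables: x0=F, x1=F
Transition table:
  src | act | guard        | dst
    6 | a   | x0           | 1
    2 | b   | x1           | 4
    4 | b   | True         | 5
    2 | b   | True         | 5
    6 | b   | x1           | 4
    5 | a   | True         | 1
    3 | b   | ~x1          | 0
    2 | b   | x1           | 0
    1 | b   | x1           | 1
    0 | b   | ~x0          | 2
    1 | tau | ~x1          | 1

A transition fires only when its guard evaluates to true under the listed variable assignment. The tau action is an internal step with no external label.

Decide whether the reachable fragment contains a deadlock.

R = {0,1,2,5}
  0: b→2  [1 exit(s)]
  1: tau→1  [1 exit(s)]
  2: b→5  [1 exit(s)]
  5: a→1  [1 exit(s)]

Answer: DEADLOCK-FREE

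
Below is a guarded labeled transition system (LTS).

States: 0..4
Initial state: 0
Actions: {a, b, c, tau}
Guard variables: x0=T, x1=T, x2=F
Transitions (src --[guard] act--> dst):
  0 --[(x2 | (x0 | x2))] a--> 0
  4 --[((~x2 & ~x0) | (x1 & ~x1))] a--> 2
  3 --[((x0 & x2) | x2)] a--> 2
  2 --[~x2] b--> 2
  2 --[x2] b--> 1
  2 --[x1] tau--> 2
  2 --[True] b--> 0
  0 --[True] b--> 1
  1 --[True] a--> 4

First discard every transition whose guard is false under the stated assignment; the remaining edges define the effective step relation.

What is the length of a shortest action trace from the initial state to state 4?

Answer: 2

Trace:
Breadth-first toward 4:
  L0 = {0}
  L1 = {1}
  L2 = {4}
depth(4)=2, e.g. b·a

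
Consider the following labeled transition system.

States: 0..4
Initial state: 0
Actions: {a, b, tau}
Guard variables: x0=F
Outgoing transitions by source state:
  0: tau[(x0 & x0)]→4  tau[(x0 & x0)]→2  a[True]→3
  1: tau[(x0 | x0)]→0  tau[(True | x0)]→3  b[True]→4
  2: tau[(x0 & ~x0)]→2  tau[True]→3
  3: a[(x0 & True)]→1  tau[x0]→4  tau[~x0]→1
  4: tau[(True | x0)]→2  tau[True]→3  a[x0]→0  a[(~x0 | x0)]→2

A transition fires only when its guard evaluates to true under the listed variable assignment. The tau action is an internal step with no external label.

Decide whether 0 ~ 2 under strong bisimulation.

Answer: NOT BISIMILAR

Trace:
Refine partition for ~:
  P[0] = {{0,1,2,3,4}}
  P[1] = {{0},{1},{2,3},{4}}
  P[2] = {{0},{1},{2},{3},{4}}
5 equivalence class(es) (converged in 3)
[0]={0}  [2]={2}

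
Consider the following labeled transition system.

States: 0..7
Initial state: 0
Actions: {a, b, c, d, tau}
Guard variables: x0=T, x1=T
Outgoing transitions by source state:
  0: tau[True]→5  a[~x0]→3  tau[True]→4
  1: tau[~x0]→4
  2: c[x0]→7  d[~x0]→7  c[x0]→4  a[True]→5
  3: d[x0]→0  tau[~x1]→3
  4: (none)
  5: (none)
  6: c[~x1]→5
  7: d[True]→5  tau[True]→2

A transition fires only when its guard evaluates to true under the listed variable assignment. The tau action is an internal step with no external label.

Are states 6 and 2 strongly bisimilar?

Answer: NOT BISIMILAR

Analysis:
Bisimulation quotient by refinement:
  π0 = {{0,1,2,3,4,5,6,7}}
  π1 = {{0},{1,4,5,6},{2},{3},{7}}
stable after 2 split(s): 5 block(s)
6∈{1,4,5,6}, 2∈{2}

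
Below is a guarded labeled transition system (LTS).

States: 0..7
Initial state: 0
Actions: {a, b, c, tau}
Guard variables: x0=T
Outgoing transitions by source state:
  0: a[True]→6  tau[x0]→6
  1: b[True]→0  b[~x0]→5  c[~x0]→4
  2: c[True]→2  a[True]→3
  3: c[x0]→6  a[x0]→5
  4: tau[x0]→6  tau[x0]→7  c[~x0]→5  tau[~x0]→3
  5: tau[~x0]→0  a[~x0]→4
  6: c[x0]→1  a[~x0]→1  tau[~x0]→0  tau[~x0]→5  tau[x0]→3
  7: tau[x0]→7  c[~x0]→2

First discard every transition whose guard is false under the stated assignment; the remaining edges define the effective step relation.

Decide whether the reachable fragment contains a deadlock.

Reach set: {0,1,3,5,6}
  0: a→6  tau→6  [deg 2]
  1: b→0  [deg 1]
  3: a→5  c→6  [deg 2]
  5: ∅  [deadlock]
  6: c→1  tau→3  [deg 2]
Path to 5: a·tau·a

Answer: DEADLOCK at state 5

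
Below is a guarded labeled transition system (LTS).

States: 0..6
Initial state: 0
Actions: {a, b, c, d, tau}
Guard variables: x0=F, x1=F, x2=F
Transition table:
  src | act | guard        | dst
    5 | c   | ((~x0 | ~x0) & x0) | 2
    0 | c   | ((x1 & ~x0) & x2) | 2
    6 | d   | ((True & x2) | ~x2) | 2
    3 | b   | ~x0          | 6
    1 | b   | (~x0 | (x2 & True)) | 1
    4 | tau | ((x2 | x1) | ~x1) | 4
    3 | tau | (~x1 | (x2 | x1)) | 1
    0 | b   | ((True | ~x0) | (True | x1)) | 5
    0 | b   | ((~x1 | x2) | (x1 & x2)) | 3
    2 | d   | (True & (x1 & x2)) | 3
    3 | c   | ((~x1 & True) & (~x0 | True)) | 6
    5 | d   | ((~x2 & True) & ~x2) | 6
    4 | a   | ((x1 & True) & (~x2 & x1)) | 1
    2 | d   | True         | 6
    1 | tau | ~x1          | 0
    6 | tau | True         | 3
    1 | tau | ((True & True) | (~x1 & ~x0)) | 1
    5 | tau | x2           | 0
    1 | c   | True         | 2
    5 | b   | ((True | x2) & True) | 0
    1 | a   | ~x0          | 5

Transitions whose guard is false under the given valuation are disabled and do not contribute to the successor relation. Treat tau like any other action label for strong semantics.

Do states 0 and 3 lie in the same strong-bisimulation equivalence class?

Answer: NOT BISIMILAR

Trace:
Compute ~ classes (split until stable):
  π0 = {{0,1,2,3,4,5,6}}
  π1 = {{0},{1},{2},{3},{4},{5},{6}}
Fixed point at round 2; 7 class(es).
class of 0: {0}; class of 3: {3}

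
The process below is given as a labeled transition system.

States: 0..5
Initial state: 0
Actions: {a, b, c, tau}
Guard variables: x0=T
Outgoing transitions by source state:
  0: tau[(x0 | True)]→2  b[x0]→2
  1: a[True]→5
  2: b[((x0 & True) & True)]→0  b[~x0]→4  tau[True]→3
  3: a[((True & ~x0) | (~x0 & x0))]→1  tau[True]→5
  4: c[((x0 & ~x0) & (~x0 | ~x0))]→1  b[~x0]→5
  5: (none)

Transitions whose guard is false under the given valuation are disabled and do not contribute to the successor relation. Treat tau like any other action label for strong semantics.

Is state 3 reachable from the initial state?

6 transition(s) survive guard evaluation.
depth 0: {0}
depth 1: {2}  cumulative {0,2}
depth 2: {3}  cumulative {0,2,3}
depth 3: {5}  cumulative {0,2,3,5}
Reach set: {0,2,3,5}
witness 3: tau·tau

Answer: REACHABLE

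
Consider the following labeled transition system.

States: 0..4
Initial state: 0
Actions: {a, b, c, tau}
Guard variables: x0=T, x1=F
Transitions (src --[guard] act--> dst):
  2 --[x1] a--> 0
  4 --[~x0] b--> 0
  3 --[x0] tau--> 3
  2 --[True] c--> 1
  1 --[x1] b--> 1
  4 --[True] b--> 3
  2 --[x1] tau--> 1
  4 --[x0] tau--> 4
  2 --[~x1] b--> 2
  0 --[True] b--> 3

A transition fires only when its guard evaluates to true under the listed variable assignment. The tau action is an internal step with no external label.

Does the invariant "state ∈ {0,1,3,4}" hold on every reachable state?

Allowed set {0,1,3,4}
Reach set: {0,3}
  0: safe
  3: safe

Answer: INVARIANT HOLDS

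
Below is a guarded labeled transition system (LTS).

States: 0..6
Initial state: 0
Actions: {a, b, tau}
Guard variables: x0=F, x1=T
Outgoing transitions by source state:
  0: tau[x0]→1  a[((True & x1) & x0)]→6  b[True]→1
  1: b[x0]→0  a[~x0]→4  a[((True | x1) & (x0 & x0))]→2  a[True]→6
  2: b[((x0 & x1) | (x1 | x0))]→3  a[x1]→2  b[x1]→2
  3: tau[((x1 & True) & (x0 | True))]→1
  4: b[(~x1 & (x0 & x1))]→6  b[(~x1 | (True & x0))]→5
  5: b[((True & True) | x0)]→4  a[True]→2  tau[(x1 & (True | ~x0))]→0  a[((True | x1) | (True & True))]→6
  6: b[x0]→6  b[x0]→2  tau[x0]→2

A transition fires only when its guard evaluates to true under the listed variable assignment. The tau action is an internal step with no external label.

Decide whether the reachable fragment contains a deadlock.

Answer: DEADLOCK at state 4

Trace:
R = {0,1,4,6}
  0: b→1  [1 out]
  1: a→4  a→6  [2 out]
  4: ∅  [deadlock]
  6: ∅  [deadlock]
Path to 4: b·a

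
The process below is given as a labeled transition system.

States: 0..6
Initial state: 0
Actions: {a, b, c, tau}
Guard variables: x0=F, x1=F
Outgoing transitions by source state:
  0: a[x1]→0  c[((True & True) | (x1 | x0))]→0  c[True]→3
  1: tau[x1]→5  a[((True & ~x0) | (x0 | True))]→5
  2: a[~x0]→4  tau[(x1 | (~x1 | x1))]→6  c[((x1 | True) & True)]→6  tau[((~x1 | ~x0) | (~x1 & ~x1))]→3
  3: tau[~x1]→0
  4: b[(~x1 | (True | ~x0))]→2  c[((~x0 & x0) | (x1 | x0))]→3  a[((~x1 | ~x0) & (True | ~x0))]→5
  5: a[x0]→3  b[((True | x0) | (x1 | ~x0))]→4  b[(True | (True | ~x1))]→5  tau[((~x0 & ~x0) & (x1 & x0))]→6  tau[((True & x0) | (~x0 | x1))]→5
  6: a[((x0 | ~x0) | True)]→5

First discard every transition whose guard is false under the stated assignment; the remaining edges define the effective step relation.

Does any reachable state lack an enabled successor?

Reach set: {0,3}
  0: c→0  c→3  [2 exit(s)]
  3: tau→0  [1 exit(s)]

Answer: DEADLOCK-FREE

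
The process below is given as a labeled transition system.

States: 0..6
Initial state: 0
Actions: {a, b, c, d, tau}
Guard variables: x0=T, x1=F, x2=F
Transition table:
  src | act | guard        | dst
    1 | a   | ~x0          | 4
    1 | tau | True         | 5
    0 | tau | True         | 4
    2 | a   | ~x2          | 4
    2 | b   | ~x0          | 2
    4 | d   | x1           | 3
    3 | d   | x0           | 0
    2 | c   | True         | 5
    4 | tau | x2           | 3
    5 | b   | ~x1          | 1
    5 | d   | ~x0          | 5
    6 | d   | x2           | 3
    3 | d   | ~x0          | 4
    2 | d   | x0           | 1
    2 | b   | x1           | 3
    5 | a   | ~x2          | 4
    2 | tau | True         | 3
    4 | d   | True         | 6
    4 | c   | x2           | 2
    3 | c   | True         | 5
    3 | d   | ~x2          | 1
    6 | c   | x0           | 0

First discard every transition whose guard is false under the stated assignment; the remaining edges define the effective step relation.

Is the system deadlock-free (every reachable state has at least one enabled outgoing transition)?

Reach set: {0,4,6}
  0: tau→4  [deg 1]
  4: d→6  [deg 1]
  6: c→0  [deg 1]

Answer: DEADLOCK-FREE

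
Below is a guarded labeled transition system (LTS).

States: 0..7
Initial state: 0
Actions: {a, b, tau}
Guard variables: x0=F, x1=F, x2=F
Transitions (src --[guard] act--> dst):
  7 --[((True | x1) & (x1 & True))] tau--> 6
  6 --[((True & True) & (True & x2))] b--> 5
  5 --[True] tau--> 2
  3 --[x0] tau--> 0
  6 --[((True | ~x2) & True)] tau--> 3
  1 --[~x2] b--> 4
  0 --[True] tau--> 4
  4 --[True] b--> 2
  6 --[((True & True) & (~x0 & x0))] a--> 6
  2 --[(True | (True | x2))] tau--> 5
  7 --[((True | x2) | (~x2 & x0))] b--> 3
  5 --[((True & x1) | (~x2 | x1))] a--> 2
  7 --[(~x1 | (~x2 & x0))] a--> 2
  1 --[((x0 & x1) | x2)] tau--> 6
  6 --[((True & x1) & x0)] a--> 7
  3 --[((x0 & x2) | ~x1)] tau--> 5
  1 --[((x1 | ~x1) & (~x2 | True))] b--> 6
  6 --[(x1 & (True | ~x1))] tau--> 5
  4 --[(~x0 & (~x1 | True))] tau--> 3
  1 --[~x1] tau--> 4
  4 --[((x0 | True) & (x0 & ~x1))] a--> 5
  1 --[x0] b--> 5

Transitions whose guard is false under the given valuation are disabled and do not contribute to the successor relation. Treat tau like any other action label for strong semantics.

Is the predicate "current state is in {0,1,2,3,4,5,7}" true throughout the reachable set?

Answer: INVARIANT HOLDS

Working:
Safe = {0,1,2,3,4,5,7}
Reachable = {0,2,3,4,5}
  0: ✓
  2: ✓
  3: ✓
  4: ✓
  5: ✓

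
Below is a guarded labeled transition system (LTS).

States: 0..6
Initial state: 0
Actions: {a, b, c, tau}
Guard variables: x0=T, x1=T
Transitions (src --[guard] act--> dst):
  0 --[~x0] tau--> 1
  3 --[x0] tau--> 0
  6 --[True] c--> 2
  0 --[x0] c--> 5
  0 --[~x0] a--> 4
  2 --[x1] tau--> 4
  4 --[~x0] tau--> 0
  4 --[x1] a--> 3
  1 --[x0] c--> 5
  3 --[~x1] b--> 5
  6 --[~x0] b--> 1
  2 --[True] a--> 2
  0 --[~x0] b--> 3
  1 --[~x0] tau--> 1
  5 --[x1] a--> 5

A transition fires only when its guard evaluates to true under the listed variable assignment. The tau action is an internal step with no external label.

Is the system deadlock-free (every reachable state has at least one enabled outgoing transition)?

Reachable = {0,5}
  0: c→5  [1 out]
  5: a→5  [1 out]

Answer: DEADLOCK-FREE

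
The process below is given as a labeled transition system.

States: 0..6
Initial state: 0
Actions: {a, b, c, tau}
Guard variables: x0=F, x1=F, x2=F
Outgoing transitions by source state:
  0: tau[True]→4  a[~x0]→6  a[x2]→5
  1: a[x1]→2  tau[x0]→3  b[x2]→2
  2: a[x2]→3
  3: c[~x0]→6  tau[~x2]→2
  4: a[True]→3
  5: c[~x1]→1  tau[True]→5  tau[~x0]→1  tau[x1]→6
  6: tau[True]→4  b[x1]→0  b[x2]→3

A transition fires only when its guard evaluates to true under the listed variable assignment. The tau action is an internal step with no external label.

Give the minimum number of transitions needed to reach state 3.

Breadth-first toward 3:
  L0 = {0}
  L1 = {4,6}
  L2 = {3}
first hit 3 at d=2 via tau·a

Answer: 2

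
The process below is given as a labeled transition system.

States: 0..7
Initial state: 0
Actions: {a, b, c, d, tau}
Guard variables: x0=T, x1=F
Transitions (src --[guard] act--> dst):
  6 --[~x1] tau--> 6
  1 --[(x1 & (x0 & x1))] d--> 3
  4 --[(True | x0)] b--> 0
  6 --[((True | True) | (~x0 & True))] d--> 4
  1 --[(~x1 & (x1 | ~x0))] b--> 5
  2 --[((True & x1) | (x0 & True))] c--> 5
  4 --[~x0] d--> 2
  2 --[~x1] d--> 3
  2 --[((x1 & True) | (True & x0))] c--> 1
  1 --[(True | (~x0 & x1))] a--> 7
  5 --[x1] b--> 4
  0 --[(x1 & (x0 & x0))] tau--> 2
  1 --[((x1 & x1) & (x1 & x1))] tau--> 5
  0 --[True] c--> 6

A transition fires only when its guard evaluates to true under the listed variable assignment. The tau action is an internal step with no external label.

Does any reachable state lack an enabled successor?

Answer: DEADLOCK-FREE

Analysis:
R = {0,4,6}
  0: c→6  [1 out]
  4: b→0  [1 out]
  6: d→4  tau→6  [2 out]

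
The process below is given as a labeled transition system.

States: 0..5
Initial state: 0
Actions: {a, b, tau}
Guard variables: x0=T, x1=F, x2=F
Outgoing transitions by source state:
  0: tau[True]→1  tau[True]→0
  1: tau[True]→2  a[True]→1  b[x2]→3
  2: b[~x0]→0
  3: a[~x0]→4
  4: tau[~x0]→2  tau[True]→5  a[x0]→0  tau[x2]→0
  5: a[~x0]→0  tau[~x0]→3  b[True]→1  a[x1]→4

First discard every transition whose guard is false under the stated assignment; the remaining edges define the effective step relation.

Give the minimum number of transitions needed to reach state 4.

Answer: UNREACHABLE

Trace:
Layered search for 4:
  Layer 0: {0}
  Layer 1: {1}
  Layer 2: {2}
4 never appears.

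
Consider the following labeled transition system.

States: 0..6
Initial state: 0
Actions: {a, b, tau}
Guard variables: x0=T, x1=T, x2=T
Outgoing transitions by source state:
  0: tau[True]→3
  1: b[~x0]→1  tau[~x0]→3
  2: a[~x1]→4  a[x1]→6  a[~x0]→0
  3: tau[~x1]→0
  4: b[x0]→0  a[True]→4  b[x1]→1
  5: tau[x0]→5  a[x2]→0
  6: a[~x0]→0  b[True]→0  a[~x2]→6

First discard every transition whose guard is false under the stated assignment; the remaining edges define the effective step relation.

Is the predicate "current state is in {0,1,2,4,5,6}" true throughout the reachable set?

Answer: INVARIANT VIOLATED at state 3

Working:
Inv-set: {0,1,2,4,5,6}
Reach set: {0,3}
  0: ok
  3: outside
reach 3 via tau — violates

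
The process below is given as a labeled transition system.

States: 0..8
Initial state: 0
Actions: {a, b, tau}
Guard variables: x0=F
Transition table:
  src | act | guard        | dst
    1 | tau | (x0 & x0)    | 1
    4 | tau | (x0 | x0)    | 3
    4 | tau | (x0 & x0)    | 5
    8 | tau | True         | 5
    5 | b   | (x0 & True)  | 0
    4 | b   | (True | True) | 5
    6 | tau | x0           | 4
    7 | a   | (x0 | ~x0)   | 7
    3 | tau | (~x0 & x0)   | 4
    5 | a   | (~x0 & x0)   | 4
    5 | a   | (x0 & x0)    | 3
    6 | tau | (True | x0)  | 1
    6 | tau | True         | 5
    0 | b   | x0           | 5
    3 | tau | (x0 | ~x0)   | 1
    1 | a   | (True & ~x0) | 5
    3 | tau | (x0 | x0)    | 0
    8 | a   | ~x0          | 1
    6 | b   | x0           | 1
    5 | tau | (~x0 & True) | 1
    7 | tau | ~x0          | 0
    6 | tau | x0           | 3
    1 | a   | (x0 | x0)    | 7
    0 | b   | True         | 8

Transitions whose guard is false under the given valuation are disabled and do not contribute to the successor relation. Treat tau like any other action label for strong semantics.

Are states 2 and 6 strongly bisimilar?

Answer: NOT BISIMILAR

Working:
Refine partition for ~:
  P[0] = {{0,1,2,3,4,5,6,7,8}}
  P[1] = {{0,4},{1},{2},{3,5,6},{7,8}}
  P[2] = {{0},{1},{2},{3,5},{4},{6},{7},{8}}
Fixed point at round 3; 8 class(es).
2∈{2}, 6∈{6}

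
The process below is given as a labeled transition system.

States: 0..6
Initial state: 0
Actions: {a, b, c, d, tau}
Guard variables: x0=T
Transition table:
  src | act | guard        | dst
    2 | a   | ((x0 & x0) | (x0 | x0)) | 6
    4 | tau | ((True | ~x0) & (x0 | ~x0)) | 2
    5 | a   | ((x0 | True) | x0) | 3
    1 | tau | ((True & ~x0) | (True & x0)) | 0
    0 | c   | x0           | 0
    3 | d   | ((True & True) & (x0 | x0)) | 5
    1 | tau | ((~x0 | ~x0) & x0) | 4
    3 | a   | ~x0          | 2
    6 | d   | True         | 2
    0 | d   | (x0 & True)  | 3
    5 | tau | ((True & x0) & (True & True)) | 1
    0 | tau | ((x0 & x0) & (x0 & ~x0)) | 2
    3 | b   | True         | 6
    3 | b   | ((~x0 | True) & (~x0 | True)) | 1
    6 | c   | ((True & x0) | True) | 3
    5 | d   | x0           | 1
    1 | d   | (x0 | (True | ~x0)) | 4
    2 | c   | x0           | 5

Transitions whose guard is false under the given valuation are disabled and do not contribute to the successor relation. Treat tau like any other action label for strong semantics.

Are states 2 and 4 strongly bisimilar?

Answer: NOT BISIMILAR

Analysis:
Compute ~ classes (split until stable):
  π0 = {{0,1,2,3,4,5,6}}
  π1 = {{0,6},{1},{2},{3},{4},{5}}
  π2 = {{0},{1},{2},{3},{4},{5},{6}}
7 equivalence class(es) (converged in 3)
2∈{2}, 4∈{4}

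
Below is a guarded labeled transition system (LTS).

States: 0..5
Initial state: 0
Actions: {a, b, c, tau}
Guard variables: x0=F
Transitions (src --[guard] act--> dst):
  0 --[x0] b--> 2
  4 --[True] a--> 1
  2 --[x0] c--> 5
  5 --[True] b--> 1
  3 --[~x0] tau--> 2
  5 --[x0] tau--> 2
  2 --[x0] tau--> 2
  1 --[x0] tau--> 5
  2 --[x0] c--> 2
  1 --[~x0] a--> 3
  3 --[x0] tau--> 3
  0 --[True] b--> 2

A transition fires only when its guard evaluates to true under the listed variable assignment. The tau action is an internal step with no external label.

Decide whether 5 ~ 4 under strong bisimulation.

Answer: NOT BISIMILAR

Trace:
Refine partition for ~:
  round 0: {{0,1,2,3,4,5}}
  round 1: {{0,5},{1,4},{2},{3}}
  round 2: {{0},{1},{2},{3},{4},{5}}
stable after 3 split(s): 6 block(s)
5∈{5}, 4∈{4}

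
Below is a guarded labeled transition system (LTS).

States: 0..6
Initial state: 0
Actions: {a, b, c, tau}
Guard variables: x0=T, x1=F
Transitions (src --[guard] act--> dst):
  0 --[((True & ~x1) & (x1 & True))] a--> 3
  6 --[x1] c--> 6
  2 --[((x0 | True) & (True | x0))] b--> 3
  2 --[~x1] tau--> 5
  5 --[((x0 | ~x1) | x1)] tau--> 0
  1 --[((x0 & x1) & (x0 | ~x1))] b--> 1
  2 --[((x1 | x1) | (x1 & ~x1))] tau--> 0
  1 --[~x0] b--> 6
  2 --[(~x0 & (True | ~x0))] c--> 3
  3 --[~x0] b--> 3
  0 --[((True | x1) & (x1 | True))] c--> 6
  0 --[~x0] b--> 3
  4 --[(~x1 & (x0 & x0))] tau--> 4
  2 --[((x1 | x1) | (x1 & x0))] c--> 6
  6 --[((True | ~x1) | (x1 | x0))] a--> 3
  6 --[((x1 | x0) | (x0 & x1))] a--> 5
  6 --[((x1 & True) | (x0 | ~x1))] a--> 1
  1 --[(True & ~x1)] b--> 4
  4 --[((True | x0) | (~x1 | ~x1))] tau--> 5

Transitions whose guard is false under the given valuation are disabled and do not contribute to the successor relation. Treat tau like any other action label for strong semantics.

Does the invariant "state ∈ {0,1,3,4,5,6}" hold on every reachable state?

Answer: INVARIANT HOLDS

Analysis:
Allowed set {0,1,3,4,5,6}
Reach set: {0,1,3,4,5,6}
  0: ok
  1: ok
  3: ok
  4: ok
  5: ok
  6: ok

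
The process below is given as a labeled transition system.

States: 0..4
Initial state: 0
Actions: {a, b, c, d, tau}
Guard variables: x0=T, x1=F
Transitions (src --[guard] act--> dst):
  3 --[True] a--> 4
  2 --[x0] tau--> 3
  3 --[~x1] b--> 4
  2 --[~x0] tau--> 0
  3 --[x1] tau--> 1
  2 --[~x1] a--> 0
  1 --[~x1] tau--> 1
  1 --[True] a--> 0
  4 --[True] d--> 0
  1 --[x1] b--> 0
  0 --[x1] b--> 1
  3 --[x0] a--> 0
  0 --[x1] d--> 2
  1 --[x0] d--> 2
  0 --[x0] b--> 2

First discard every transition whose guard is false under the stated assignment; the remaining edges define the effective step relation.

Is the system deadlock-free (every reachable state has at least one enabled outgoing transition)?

Answer: DEADLOCK-FREE

Trace:
Reach set: {0,2,3,4}
  0: b→2  [1 out]
  2: a→0  tau→3  [2 out]
  3: a→0  a→4  b→4  [3 out]
  4: d→0  [1 out]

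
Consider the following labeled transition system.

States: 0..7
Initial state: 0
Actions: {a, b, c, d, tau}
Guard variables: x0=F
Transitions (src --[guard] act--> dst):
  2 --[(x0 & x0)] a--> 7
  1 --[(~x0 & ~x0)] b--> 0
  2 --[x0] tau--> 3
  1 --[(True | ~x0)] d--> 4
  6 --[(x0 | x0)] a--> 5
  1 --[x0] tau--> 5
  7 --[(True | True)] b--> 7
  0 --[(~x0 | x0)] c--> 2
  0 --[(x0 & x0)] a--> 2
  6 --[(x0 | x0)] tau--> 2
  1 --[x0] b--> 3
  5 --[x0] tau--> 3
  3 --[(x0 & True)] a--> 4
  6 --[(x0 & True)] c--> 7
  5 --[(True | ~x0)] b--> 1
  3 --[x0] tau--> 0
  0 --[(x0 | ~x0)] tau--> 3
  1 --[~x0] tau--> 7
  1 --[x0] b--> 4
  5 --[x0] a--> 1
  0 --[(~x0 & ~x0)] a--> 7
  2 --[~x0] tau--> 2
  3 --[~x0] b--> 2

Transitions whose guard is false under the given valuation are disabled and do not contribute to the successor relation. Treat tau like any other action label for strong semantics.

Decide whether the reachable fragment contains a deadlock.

Answer: DEADLOCK-FREE

Trace:
Reachable = {0,2,3,7}
  0: a→7  c→2  tau→3  [3 out]
  2: tau→2  [1 out]
  3: b→2  [1 out]
  7: b→7  [1 out]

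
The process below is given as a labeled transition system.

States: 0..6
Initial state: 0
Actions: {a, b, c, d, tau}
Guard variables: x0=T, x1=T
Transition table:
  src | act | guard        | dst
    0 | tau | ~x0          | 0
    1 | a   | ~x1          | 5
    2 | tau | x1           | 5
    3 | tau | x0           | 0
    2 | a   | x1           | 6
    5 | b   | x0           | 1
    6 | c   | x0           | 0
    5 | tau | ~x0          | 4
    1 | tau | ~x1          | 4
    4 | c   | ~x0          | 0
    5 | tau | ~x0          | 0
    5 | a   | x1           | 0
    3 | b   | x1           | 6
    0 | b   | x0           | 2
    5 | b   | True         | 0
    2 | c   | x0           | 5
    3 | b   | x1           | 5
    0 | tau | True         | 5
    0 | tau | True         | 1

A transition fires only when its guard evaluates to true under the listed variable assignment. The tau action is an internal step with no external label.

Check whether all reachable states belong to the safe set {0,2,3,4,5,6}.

Answer: INVARIANT VIOLATED at state 1

Working:
Allowed set {0,2,3,4,5,6}
Reachable = {0,1,2,5,6}
  0: safe
  1: ✗ unsafe
  2: safe
  5: safe
  6: safe
counterexample path to 1: tau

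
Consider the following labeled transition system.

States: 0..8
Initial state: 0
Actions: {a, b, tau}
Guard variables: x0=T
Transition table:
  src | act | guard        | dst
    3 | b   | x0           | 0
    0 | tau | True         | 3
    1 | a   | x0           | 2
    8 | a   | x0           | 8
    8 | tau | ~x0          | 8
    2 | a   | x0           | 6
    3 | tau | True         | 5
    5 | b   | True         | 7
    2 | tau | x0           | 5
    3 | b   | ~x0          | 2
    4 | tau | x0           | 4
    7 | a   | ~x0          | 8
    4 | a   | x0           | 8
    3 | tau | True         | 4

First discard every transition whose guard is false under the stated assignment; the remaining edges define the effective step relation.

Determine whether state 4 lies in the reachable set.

Answer: REACHABLE

Analysis:
Guard filter leaves 11 enabled edge(s).
L0 = {0}
L1 = {3}  cumulative {0,3}
L2 = {4,5}  cumulative {0,3,4,5}
L3 = {7,8}  cumulative {0,3,4,5,7,8}
Reachable = {0,3,4,5,7,8}
witness 4: tau·tau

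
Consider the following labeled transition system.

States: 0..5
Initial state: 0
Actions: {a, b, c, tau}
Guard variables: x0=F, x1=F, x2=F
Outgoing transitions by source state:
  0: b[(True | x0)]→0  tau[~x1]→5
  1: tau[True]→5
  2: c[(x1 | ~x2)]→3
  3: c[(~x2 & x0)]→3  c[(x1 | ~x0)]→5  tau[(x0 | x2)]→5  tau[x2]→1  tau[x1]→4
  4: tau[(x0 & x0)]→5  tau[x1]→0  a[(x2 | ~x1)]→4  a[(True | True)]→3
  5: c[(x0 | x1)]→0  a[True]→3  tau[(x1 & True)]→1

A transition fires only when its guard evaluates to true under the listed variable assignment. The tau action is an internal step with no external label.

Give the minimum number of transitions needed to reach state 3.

Answer: 2

Working:
BFS to 3:
  depth 0: {0}
  depth 1: {5}
  depth 2: {3}
first hit 3 at d=2 via tau·a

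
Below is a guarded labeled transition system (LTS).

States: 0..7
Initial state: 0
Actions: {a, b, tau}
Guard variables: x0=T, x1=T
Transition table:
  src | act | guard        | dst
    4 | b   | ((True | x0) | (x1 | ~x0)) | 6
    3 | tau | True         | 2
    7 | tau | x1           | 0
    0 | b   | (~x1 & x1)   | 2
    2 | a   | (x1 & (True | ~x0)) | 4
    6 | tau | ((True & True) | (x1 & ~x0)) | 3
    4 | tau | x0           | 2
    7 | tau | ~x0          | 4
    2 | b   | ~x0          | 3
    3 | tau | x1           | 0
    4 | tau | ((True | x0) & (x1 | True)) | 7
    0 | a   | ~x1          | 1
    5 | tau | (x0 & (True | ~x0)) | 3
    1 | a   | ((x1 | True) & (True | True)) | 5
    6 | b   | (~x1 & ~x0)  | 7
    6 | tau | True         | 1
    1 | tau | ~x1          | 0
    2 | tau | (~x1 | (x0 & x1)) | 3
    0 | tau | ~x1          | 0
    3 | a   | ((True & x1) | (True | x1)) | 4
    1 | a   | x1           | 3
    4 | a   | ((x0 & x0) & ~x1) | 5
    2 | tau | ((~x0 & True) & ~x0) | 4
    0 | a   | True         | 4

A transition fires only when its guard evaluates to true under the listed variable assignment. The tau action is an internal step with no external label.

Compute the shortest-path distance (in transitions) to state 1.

Answer: 3

Analysis:
BFS to 1:
  depth 0: {0}
  depth 1: {4}
  depth 2: {2,6,7}
  depth 3: {1,3}
depth(1)=3, e.g. a·b·tau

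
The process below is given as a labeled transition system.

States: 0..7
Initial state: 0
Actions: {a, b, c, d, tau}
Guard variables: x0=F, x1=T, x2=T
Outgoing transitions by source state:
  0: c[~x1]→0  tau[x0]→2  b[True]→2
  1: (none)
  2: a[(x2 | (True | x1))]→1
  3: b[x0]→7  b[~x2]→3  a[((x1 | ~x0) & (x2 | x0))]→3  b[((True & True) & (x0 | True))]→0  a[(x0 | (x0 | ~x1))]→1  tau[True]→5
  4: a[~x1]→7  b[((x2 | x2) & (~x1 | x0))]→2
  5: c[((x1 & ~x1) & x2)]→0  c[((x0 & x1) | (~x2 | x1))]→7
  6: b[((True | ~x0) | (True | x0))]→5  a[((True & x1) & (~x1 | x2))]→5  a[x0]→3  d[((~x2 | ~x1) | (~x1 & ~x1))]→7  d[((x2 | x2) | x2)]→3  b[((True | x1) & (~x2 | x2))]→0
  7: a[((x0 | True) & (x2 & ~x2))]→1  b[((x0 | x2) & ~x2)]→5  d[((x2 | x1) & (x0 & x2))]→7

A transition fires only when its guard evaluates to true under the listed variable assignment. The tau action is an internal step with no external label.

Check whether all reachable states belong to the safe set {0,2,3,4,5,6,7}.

Allowed set {0,2,3,4,5,6,7}
Reachable = {0,1,2}
  0: ok
  1: outside
  2: ok
witness against invariant: b·a → 1

Answer: INVARIANT VIOLATED at state 1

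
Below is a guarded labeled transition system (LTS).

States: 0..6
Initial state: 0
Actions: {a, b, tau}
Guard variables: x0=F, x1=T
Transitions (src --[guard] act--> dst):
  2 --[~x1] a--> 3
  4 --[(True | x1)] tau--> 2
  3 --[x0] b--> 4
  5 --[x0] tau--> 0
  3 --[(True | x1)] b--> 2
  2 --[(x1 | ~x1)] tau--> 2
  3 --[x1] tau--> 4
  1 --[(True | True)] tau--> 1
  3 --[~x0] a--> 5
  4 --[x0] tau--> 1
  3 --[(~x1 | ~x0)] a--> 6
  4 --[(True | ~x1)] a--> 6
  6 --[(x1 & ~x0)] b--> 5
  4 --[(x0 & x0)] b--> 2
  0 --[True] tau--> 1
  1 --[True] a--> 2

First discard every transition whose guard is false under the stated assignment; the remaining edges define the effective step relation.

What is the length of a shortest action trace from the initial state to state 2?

Answer: 2

Analysis:
Layered search for 2:
  L0 = {0}
  L1 = {1}
  L2 = {2}
depth(2)=2, e.g. tau·a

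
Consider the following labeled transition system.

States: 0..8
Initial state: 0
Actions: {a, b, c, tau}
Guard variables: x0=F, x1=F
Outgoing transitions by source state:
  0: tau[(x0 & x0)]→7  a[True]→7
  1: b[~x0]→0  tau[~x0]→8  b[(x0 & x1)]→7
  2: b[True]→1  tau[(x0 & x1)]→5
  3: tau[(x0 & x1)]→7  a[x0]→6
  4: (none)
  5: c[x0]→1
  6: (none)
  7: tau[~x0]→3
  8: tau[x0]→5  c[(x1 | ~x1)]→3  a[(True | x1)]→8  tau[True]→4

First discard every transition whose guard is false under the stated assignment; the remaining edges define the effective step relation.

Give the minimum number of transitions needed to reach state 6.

Answer: UNREACHABLE

Working:
BFS to 6:
  Layer 0: {0}
  Layer 1: {7}
  Layer 2: {3}
6 never appears.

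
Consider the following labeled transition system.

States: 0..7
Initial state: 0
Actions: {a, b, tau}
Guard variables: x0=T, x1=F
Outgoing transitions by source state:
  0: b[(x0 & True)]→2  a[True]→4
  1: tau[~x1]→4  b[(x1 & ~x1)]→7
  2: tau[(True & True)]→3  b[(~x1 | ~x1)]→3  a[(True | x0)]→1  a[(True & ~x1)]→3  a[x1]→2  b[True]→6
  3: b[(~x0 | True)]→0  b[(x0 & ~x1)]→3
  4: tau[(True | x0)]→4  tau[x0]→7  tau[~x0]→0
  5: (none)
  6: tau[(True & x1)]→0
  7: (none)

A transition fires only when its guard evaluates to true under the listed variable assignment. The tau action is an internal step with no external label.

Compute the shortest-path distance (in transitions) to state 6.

BFS to 6:
  Layer 0: {0}
  Layer 1: {2,4}
  Layer 2: {1,3,6,7}
depth(6)=2, e.g. b·b

Answer: 2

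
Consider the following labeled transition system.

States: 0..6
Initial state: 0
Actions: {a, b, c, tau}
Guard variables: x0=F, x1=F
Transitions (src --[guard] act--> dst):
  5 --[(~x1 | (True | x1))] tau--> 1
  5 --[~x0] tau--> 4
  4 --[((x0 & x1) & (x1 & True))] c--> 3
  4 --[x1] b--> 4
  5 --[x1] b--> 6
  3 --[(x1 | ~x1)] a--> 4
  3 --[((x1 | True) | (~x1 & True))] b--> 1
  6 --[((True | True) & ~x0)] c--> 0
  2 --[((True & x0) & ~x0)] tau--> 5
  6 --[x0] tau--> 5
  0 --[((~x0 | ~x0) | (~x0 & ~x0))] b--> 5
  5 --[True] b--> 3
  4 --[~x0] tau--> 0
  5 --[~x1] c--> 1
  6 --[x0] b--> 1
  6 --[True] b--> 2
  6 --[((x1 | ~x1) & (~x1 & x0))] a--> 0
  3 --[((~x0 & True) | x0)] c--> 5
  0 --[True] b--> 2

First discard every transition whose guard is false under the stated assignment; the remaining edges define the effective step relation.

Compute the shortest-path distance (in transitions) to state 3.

BFS to 3:
  Layer 0: {0}
  Layer 1: {2,5}
  Layer 2: {1,3,4}
3 enters at depth 2; path b·b

Answer: 2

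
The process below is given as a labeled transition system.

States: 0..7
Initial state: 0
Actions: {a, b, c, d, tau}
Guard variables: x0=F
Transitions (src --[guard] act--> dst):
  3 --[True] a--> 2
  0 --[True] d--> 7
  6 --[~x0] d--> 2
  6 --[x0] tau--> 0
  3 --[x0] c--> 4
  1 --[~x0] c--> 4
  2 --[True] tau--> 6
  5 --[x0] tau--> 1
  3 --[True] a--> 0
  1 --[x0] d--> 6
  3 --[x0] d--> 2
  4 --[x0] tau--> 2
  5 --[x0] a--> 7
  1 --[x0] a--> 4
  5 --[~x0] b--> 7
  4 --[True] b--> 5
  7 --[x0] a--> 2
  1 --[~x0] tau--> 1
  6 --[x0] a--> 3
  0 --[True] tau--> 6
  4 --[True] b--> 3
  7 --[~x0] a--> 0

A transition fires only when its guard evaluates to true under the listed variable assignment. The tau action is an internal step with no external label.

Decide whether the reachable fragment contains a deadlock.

Answer: DEADLOCK-FREE

Analysis:
R = {0,2,6,7}
  0: d→7  tau→6  [2 out]
  2: tau→6  [1 out]
  6: d→2  [1 out]
  7: a→0  [1 out]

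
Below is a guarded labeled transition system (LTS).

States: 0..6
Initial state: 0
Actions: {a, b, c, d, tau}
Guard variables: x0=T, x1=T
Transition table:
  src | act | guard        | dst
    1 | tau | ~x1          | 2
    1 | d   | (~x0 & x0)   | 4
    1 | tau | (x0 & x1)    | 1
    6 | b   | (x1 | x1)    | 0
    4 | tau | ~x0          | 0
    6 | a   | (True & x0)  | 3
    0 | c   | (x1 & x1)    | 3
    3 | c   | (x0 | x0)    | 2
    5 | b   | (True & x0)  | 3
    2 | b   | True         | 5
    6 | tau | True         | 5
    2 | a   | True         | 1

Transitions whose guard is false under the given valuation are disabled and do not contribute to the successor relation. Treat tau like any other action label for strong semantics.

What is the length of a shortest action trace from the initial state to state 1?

Answer: 3

Analysis:
BFS to 1:
  Layer 0: {0}
  Layer 1: {3}
  Layer 2: {2}
  Layer 3: {1,5}
first hit 1 at d=3 via c·c·a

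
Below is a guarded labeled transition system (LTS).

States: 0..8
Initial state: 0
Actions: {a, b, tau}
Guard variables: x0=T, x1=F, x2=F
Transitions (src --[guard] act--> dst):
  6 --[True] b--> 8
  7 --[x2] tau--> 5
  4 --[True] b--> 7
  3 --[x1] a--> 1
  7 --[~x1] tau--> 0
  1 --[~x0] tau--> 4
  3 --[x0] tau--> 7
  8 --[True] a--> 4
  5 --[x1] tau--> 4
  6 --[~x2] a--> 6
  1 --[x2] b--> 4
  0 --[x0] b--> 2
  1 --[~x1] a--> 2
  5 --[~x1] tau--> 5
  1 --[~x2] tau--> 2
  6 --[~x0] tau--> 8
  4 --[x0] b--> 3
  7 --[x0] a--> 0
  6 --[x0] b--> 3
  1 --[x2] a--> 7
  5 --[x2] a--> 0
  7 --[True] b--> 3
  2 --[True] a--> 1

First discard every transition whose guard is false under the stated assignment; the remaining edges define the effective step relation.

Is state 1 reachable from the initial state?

15 transition(s) survive guard evaluation.
L0 = {0}
L1 = {2}  total {0,2}
L2 = {1}  total {0,1,2}
R = {0,1,2}
witness 1: b·a

Answer: REACHABLE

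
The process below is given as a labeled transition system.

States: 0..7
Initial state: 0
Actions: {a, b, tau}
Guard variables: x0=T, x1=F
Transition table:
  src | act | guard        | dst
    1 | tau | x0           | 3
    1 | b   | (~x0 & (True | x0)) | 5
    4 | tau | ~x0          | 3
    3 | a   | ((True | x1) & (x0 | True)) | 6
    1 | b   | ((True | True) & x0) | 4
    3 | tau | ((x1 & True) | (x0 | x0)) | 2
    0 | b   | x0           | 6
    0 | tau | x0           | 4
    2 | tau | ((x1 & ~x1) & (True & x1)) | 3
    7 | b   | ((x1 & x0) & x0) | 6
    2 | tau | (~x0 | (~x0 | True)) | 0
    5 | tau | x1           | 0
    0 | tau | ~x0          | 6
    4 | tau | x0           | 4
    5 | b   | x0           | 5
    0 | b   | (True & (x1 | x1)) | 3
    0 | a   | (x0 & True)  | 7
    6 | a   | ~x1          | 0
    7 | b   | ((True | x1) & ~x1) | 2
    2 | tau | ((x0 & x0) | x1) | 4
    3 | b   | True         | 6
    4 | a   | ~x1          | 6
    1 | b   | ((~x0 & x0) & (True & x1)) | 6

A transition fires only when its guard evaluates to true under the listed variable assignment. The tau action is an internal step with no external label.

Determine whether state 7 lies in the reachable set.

Answer: REACHABLE

Trace:
15 transition(s) survive guard evaluation.
Layer 0: {0}
Layer 1: {4,6,7}  total {0,4,6,7}
Layer 2: {2}  total {0,2,4,6,7}
R = {0,2,4,6,7}
Path to 7: a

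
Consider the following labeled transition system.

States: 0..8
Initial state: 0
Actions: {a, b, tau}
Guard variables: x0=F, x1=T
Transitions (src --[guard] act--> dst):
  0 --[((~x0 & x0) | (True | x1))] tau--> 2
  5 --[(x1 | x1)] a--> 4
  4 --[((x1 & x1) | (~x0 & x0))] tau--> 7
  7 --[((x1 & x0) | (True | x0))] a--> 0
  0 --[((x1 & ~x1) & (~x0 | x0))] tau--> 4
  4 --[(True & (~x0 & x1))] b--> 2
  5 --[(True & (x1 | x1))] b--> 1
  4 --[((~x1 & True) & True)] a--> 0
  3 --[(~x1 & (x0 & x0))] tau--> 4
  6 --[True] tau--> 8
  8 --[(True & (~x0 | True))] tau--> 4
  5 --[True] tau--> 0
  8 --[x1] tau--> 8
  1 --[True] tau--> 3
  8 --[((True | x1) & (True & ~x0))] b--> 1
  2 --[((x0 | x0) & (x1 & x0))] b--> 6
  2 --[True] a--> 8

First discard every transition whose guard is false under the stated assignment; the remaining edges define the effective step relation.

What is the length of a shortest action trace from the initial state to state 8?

Layered search for 8:
  Layer 0: {0}
  Layer 1: {2}
  Layer 2: {8}
first hit 8 at d=2 via tau·a

Answer: 2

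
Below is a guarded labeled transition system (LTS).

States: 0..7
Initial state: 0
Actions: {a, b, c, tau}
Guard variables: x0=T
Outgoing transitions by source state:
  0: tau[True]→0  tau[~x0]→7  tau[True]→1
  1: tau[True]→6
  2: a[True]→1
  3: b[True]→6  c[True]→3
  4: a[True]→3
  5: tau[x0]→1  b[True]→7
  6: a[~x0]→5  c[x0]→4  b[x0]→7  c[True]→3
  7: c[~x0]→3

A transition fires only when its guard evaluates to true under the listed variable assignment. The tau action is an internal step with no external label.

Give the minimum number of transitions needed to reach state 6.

Answer: 2

Analysis:
Layered search for 6:
  depth 0: {0}
  depth 1: {1}
  depth 2: {6}
6 enters at depth 2; path tau·tau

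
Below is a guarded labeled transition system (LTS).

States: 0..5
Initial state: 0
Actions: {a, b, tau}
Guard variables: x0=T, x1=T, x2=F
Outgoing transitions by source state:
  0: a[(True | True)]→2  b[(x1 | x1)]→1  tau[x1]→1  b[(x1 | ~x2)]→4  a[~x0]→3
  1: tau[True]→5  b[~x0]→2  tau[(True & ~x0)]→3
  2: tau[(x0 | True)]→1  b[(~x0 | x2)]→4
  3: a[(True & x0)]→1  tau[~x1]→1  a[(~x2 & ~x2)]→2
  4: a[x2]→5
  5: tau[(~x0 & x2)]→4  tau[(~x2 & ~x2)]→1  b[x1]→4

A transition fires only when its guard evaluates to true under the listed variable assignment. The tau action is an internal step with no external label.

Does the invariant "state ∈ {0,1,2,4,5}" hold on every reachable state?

Allowed set {0,1,2,4,5}
Reachable = {0,1,2,4,5}
  0: ok
  1: ok
  2: ok
  4: ok
  5: ok

Answer: INVARIANT HOLDS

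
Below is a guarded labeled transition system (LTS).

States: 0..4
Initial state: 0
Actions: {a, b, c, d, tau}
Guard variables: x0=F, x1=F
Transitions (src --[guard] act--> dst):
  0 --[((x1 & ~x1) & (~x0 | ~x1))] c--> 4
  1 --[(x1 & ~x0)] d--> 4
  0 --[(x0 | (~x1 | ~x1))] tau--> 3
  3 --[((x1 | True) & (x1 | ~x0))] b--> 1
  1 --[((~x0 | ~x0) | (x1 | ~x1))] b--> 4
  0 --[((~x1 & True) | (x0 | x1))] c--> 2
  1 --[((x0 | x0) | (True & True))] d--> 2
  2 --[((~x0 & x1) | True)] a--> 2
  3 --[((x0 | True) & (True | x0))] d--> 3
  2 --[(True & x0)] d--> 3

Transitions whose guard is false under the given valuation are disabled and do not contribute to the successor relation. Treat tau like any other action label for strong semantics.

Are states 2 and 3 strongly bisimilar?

Answer: NOT BISIMILAR

Trace:
Compute ~ classes (split until stable):
  P[0] = {{0,1,2,3,4}}
  P[1] = {{0},{1,3},{2},{4}}
  P[2] = {{0},{1},{2},{3},{4}}
stable after 3 split(s): 5 block(s)
[2]={2}  [3]={3}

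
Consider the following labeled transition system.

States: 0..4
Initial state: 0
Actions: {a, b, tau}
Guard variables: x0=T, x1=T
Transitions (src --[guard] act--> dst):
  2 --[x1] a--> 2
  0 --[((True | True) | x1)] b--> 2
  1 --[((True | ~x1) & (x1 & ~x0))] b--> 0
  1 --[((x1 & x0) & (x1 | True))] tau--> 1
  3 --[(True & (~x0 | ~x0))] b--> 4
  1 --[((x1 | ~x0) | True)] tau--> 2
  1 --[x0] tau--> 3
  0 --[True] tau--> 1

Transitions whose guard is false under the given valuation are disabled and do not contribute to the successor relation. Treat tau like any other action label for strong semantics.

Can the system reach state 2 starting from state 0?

After dropping false guards: 6 live edges.
depth 0: {0}
depth 1: {1,2}  total {0,1,2}
depth 2: {3}  total {0,1,2,3}
Reach set: {0,1,2,3}
witness 2: b

Answer: REACHABLE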